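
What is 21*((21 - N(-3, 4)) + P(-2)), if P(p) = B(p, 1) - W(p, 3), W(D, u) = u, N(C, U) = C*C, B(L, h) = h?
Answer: 210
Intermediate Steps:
N(C, U) = C²
P(p) = -2 (P(p) = 1 - 1*3 = 1 - 3 = -2)
21*((21 - N(-3, 4)) + P(-2)) = 21*((21 - 1*(-3)²) - 2) = 21*((21 - 1*9) - 2) = 21*((21 - 9) - 2) = 21*(12 - 2) = 21*10 = 210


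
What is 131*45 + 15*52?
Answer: 6675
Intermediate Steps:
131*45 + 15*52 = 5895 + 780 = 6675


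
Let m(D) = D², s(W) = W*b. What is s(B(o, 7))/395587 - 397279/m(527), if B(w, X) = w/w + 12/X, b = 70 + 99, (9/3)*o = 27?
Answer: -1099217066592/769061873461 ≈ -1.4293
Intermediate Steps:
o = 9 (o = (⅓)*27 = 9)
b = 169
B(w, X) = 1 + 12/X
s(W) = 169*W (s(W) = W*169 = 169*W)
s(B(o, 7))/395587 - 397279/m(527) = (169*((12 + 7)/7))/395587 - 397279/(527²) = (169*((⅐)*19))*(1/395587) - 397279/277729 = (169*(19/7))*(1/395587) - 397279*1/277729 = (3211/7)*(1/395587) - 397279/277729 = 3211/2769109 - 397279/277729 = -1099217066592/769061873461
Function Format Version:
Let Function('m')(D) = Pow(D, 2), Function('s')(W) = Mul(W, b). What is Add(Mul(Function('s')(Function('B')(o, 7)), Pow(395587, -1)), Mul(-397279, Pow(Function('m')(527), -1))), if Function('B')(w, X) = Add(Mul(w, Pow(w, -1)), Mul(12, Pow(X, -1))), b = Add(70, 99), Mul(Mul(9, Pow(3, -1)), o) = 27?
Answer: Rational(-1099217066592, 769061873461) ≈ -1.4293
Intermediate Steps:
o = 9 (o = Mul(Rational(1, 3), 27) = 9)
b = 169
Function('B')(w, X) = Add(1, Mul(12, Pow(X, -1)))
Function('s')(W) = Mul(169, W) (Function('s')(W) = Mul(W, 169) = Mul(169, W))
Add(Mul(Function('s')(Function('B')(o, 7)), Pow(395587, -1)), Mul(-397279, Pow(Function('m')(527), -1))) = Add(Mul(Mul(169, Mul(Pow(7, -1), Add(12, 7))), Pow(395587, -1)), Mul(-397279, Pow(Pow(527, 2), -1))) = Add(Mul(Mul(169, Mul(Rational(1, 7), 19)), Rational(1, 395587)), Mul(-397279, Pow(277729, -1))) = Add(Mul(Mul(169, Rational(19, 7)), Rational(1, 395587)), Mul(-397279, Rational(1, 277729))) = Add(Mul(Rational(3211, 7), Rational(1, 395587)), Rational(-397279, 277729)) = Add(Rational(3211, 2769109), Rational(-397279, 277729)) = Rational(-1099217066592, 769061873461)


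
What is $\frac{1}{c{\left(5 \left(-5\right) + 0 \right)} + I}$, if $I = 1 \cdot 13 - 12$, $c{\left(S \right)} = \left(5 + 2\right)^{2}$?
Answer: $\frac{1}{50} \approx 0.02$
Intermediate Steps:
$c{\left(S \right)} = 49$ ($c{\left(S \right)} = 7^{2} = 49$)
$I = 1$ ($I = 13 - 12 = 1$)
$\frac{1}{c{\left(5 \left(-5\right) + 0 \right)} + I} = \frac{1}{49 + 1} = \frac{1}{50}$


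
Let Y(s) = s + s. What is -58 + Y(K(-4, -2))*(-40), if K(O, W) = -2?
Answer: 102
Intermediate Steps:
Y(s) = 2*s
-58 + Y(K(-4, -2))*(-40) = -58 + (2*(-2))*(-40) = -58 - 4*(-40) = -58 + 160 = 102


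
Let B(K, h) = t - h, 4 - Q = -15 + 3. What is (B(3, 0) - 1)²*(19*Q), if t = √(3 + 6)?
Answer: 1216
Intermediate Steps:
Q = 16 (Q = 4 - (-15 + 3) = 4 - 1*(-12) = 4 + 12 = 16)
t = 3 (t = √9 = 3)
B(K, h) = 3 - h
(B(3, 0) - 1)²*(19*Q) = ((3 - 1*0) - 1)²*(19*16) = ((3 + 0) - 1)²*304 = (3 - 1)²*304 = 2²*304 = 4*304 = 1216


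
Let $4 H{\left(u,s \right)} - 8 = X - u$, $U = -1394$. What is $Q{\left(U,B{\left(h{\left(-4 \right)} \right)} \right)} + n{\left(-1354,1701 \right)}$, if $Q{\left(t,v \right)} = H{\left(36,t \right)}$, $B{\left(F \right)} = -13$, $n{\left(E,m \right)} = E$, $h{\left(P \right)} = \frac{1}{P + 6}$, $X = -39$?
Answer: $- \frac{5483}{4} \approx -1370.8$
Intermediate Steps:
$h{\left(P \right)} = \frac{1}{6 + P}$
$H{\left(u,s \right)} = - \frac{31}{4} - \frac{u}{4}$ ($H{\left(u,s \right)} = 2 + \frac{-39 - u}{4} = 2 - \left(\frac{39}{4} + \frac{u}{4}\right) = - \frac{31}{4} - \frac{u}{4}$)
$Q{\left(t,v \right)} = - \frac{67}{4}$ ($Q{\left(t,v \right)} = - \frac{31}{4} - 9 = - \frac{67}{4}$)
$Q{\left(U,B{\left(h{\left(-4 \right)} \right)} \right)} + n{\left(-1354,1701 \right)} = - \frac{67}{4} - 1354 = - \frac{5483}{4}$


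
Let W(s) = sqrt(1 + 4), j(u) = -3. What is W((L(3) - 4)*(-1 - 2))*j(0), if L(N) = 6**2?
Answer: -3*sqrt(5) ≈ -6.7082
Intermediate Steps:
L(N) = 36
W(s) = sqrt(5)
W((L(3) - 4)*(-1 - 2))*j(0) = sqrt(5)*(-3) = -3*sqrt(5)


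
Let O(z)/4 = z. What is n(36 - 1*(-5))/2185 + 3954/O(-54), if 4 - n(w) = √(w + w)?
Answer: -1439771/78660 - √82/2185 ≈ -18.308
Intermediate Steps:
O(z) = 4*z
n(w) = 4 - √2*√w (n(w) = 4 - √(w + w) = 4 - √(2*w) = 4 - √2*√w)
n(36 - 1*(-5))/2185 + 3954/O(-54) = (4 - √2*√(36 - 1*(-5)))/2185 + 3954/((4*(-54))) = (4 - √2*√(36 + 5))*(1/2185) + 3954/(-216) = (4 - √2*√41)*(1/2185) + 3954*(-1/216) = (4 - √82)*(1/2185) - 659/36 = (4/2185 - √82/2185) - 659/36 = -1439771/78660 - √82/2185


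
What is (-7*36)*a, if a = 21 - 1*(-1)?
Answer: -5544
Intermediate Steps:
a = 22 (a = 21 + 1 = 22)
(-7*36)*a = -7*36*22 = -252*22 = -5544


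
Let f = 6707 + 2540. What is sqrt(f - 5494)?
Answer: 3*sqrt(417) ≈ 61.262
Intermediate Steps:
f = 9247
sqrt(f - 5494) = sqrt(9247 - 5494) = sqrt(3753) = 3*sqrt(417)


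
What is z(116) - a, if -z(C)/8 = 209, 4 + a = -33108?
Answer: 31440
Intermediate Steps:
a = -33112 (a = -4 - 33108 = -33112)
z(C) = -1672 (z(C) = -8*209 = -1672)
z(116) - a = -1672 - 1*(-33112) = -1672 + 33112 = 31440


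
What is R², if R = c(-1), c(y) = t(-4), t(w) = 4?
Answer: 16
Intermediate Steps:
c(y) = 4
R = 4
R² = 4² = 16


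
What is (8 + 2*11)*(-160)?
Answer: -4800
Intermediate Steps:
(8 + 2*11)*(-160) = (8 + 22)*(-160) = 30*(-160) = -4800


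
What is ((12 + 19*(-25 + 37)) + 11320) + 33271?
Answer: 44831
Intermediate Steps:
((12 + 19*(-25 + 37)) + 11320) + 33271 = ((12 + 19*12) + 11320) + 33271 = ((12 + 228) + 11320) + 33271 = (240 + 11320) + 33271 = 11560 + 33271 = 44831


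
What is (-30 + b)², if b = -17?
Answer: 2209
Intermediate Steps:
(-30 + b)² = (-30 - 17)² = (-47)² = 2209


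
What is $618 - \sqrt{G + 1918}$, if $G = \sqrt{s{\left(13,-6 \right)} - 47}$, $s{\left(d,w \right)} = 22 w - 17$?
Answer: $618 - \sqrt{1918 + 14 i} \approx 574.21 - 0.15983 i$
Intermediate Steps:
$s{\left(d,w \right)} = -17 + 22 w$
$G = 14 i$ ($G = \sqrt{\left(-17 + 22 \left(-6\right)\right) - 47} = \sqrt{\left(-17 - 132\right) - 47} = \sqrt{-149 - 47} = \sqrt{-196} = 14 i \approx 14.0 i$)
$618 - \sqrt{G + 1918} = 618 - \sqrt{14 i + 1918} = 618 - \sqrt{1918 + 14 i}$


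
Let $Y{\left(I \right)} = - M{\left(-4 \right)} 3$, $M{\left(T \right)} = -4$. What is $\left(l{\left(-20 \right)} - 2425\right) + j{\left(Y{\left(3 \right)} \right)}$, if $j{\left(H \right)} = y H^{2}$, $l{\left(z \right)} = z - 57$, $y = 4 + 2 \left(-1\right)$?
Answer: $-2214$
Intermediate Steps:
$y = 2$ ($y = 4 - 2 = 2$)
$Y{\left(I \right)} = 12$ ($Y{\left(I \right)} = \left(-1\right) \left(-4\right) 3 = 4 \cdot 3 = 12$)
$l{\left(z \right)} = -57 + z$
$j{\left(H \right)} = 2 H^{2}$
$\left(l{\left(-20 \right)} - 2425\right) + j{\left(Y{\left(3 \right)} \right)} = \left(\left(-57 - 20\right) - 2425\right) + 2 \cdot 12^{2} = \left(-77 - 2425\right) + 2 \cdot 144 = -2502 + 288 = -2214$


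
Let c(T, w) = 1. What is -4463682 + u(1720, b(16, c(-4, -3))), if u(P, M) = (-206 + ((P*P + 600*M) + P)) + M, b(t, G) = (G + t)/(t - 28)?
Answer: -18055433/12 ≈ -1.5046e+6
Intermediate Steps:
b(t, G) = (G + t)/(-28 + t)
u(P, M) = -206 + P + P² + 601*M (u(P, M) = (-206 + ((P² + 600*M) + P)) + M = (-206 + (P + P² + 600*M)) + M = (-206 + P + P² + 600*M) + M = -206 + P + P² + 601*M)
-4463682 + u(1720, b(16, c(-4, -3))) = -4463682 + (-206 + 1720 + 1720² + 601*((1 + 16)/(-28 + 16))) = -4463682 + (-206 + 1720 + 2958400 + 601*(17/(-12))) = -4463682 + (-206 + 1720 + 2958400 + 601*(-1/12*17)) = -4463682 + (-206 + 1720 + 2958400 + 601*(-17/12)) = -4463682 + (-206 + 1720 + 2958400 - 10217/12) = -4463682 + 35508751/12 = -18055433/12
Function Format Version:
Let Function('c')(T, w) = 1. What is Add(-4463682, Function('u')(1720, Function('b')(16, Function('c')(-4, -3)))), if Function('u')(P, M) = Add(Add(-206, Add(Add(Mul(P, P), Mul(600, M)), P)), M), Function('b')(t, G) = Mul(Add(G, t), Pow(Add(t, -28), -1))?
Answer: Rational(-18055433, 12) ≈ -1.5046e+6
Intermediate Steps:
Function('b')(t, G) = Mul(Pow(Add(-28, t), -1), Add(G, t)) (Function('b')(t, G) = Mul(Add(G, t), Pow(Add(-28, t), -1)) = Mul(Pow(Add(-28, t), -1), Add(G, t)))
Function('u')(P, M) = Add(-206, P, Pow(P, 2), Mul(601, M)) (Function('u')(P, M) = Add(Add(-206, Add(Add(Pow(P, 2), Mul(600, M)), P)), M) = Add(Add(-206, Add(P, Pow(P, 2), Mul(600, M))), M) = Add(Add(-206, P, Pow(P, 2), Mul(600, M)), M) = Add(-206, P, Pow(P, 2), Mul(601, M)))
Add(-4463682, Function('u')(1720, Function('b')(16, Function('c')(-4, -3)))) = Add(-4463682, Add(-206, 1720, Pow(1720, 2), Mul(601, Mul(Pow(Add(-28, 16), -1), Add(1, 16))))) = Add(-4463682, Add(-206, 1720, 2958400, Mul(601, Mul(Pow(-12, -1), 17)))) = Add(-4463682, Add(-206, 1720, 2958400, Mul(601, Mul(Rational(-1, 12), 17)))) = Add(-4463682, Add(-206, 1720, 2958400, Mul(601, Rational(-17, 12)))) = Add(-4463682, Add(-206, 1720, 2958400, Rational(-10217, 12))) = Add(-4463682, Rational(35508751, 12)) = Rational(-18055433, 12)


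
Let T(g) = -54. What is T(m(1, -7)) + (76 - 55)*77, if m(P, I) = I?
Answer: 1563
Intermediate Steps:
T(m(1, -7)) + (76 - 55)*77 = -54 + (76 - 55)*77 = -54 + 21*77 = -54 + 1617 = 1563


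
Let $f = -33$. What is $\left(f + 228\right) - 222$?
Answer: $-27$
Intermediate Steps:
$\left(f + 228\right) - 222 = \left(-33 + 228\right) - 222 = 195 - 222 = -27$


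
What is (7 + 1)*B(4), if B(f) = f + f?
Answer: 64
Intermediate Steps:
B(f) = 2*f
(7 + 1)*B(4) = (7 + 1)*(2*4) = 8*8 = 64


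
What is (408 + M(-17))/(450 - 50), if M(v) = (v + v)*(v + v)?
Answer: 391/100 ≈ 3.9100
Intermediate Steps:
M(v) = 4*v² (M(v) = (2*v)*(2*v) = 4*v²)
(408 + M(-17))/(450 - 50) = (408 + 4*(-17)²)/(450 - 50) = (408 + 4*289)/400 = (408 + 1156)*(1/400) = 1564*(1/400) = 391/100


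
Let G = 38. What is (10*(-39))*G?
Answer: -14820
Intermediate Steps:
(10*(-39))*G = (10*(-39))*38 = -390*38 = -14820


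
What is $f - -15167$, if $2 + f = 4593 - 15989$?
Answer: $3769$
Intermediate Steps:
$f = -11398$ ($f = -2 + \left(4593 - 15989\right) = -2 - 11396 = -11398$)
$f - -15167 = -11398 - -15167 = -11398 + 15167 = 3769$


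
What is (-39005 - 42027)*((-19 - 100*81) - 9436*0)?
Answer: 657898808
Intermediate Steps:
(-39005 - 42027)*((-19 - 100*81) - 9436*0) = -81032*((-19 - 8100) + 0) = -81032*(-8119 + 0) = -81032*(-8119) = 657898808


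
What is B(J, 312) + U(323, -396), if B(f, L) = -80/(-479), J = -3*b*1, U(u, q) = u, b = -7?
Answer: 154797/479 ≈ 323.17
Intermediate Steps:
J = 21 (J = -3*(-7)*1 = 21*1 = 21)
B(f, L) = 80/479 (B(f, L) = -80*(-1/479) = 80/479)
B(J, 312) + U(323, -396) = 80/479 + 323 = 154797/479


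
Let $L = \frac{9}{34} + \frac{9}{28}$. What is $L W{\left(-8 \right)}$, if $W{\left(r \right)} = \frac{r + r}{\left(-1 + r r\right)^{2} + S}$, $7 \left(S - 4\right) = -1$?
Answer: $- \frac{62}{26265} \approx -0.0023606$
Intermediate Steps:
$S = \frac{27}{7}$ ($S = 4 + \frac{1}{7} \left(-1\right) = 4 - \frac{1}{7} = \frac{27}{7} \approx 3.8571$)
$W{\left(r \right)} = \frac{2 r}{\frac{27}{7} + \left(-1 + r^{2}\right)^{2}}$ ($W{\left(r \right)} = \frac{r + r}{\left(-1 + r r\right)^{2} + \frac{27}{7}} = \frac{2 r}{\left(-1 + r^{2}\right)^{2} + \frac{27}{7}} = \frac{2 r}{\frac{27}{7} + \left(-1 + r^{2}\right)^{2}}$)
$L = \frac{279}{476}$ ($L = 9 \cdot \frac{1}{34} + 9 \cdot \frac{1}{28} = \frac{9}{34} + \frac{9}{28} = \frac{279}{476} \approx 0.58613$)
$L W{\left(-8 \right)} = \frac{279 \cdot 14 \left(-8\right) \frac{1}{27 + 7 \left(-1 + \left(-8\right)^{2}\right)^{2}}}{476} = \frac{279 \cdot 14 \left(-8\right) \frac{1}{27 + 7 \left(-1 + 64\right)^{2}}}{476} = \frac{279 \cdot 14 \left(-8\right) \frac{1}{27 + 7 \cdot 63^{2}}}{476} = \frac{279 \cdot 14 \left(-8\right) \frac{1}{27 + 7 \cdot 3969}}{476} = \frac{279 \cdot 14 \left(-8\right) \frac{1}{27 + 27783}}{476} = \frac{279 \cdot 14 \left(-8\right) \frac{1}{27810}}{476} = \frac{279}{476} \left(- \frac{56}{13905}\right) = - \frac{62}{26265}$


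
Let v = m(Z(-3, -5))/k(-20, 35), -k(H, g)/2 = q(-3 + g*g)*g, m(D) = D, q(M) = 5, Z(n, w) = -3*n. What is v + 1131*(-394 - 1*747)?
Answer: -451664859/350 ≈ -1.2905e+6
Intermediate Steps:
k(H, g) = -10*g
v = -9/350 (v = (-3*(-3))/((-10*35)) = 9/(-350) = 9*(-1/350) = -9/350 ≈ -0.025714)
v + 1131*(-394 - 1*747) = -9/350 + 1131*(-394 - 1*747) = -9/350 + 1131*(-394 - 747) = -9/350 + 1131*(-1141) = -9/350 - 1290471 = -451664859/350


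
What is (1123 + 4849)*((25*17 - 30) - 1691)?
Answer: -7739712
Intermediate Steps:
(1123 + 4849)*((25*17 - 30) - 1691) = 5972*((425 - 30) - 1691) = 5972*(395 - 1691) = 5972*(-1296) = -7739712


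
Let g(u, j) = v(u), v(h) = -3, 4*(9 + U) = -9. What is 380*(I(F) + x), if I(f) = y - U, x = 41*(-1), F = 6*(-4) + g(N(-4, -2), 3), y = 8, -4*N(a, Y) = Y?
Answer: -8265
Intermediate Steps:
U = -45/4 (U = -9 + (¼)*(-9) = -9 - 9/4 = -45/4 ≈ -11.250)
N(a, Y) = -Y/4
g(u, j) = -3
F = -27 (F = 6*(-4) - 3 = -24 - 3 = -27)
x = -41
I(f) = 77/4 (I(f) = 8 - 1*(-45/4) = 8 + 45/4 = 77/4)
380*(I(F) + x) = 380*(77/4 - 41) = 380*(-87/4) = -8265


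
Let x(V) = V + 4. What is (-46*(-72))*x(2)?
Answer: 19872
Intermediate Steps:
x(V) = 4 + V
(-46*(-72))*x(2) = (-46*(-72))*(4 + 2) = 3312*6 = 19872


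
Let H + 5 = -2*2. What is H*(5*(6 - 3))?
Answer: -135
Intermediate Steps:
H = -9 (H = -5 - 2*2 = -5 - 4 = -9)
H*(5*(6 - 3)) = -45*(6 - 3) = -45*3 = -9*15 = -135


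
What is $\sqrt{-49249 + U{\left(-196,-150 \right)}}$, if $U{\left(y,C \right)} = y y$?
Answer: $i \sqrt{10833} \approx 104.08 i$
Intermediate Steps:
$U{\left(y,C \right)} = y^{2}$
$\sqrt{-49249 + U{\left(-196,-150 \right)}} = \sqrt{-49249 + \left(-196\right)^{2}} = \sqrt{-49249 + 38416} = \sqrt{-10833} = i \sqrt{10833}$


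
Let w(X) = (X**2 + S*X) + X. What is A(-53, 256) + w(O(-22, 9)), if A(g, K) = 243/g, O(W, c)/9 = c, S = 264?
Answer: 1485135/53 ≈ 28021.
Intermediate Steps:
O(W, c) = 9*c
w(X) = X**2 + 265*X (w(X) = (X**2 + 264*X) + X = X**2 + 265*X)
A(-53, 256) + w(O(-22, 9)) = 243/(-53) + (9*9)*(265 + 9*9) = 243*(-1/53) + 81*(265 + 81) = -243/53 + 81*346 = -243/53 + 28026 = 1485135/53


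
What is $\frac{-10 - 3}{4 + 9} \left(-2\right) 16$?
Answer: $32$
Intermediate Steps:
$\frac{-10 - 3}{4 + 9} \left(-2\right) 16 = - \frac{13}{13} \left(-2\right) 16 = \left(-13\right) \frac{1}{13} \left(-2\right) 16 = \left(-1\right) \left(-2\right) 16 = 2 \cdot 16 = 32$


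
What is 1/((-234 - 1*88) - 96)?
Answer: -1/418 ≈ -0.0023923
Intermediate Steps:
1/((-234 - 1*88) - 96) = 1/((-234 - 88) - 96) = 1/(-322 - 96) = 1/(-418) = -1/418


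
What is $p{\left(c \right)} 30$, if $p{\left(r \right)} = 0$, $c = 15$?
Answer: $0$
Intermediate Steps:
$p{\left(c \right)} 30 = 0 \cdot 30 = 0$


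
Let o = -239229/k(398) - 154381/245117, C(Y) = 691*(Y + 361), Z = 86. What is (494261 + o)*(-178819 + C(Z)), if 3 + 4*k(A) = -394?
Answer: 6285930635386198032/97311449 ≈ 6.4596e+10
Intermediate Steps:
k(A) = -397/4 (k(A) = -¾ + (¼)*(-394) = -¾ - 197/2 = -397/4)
C(Y) = 249451 + 691*Y (C(Y) = 691*(361 + Y) = 249451 + 691*Y)
o = 234495089915/97311449 (o = -239229/(-397/4) - 154381/245117 = -239229*(-4/397) - 154381*1/245117 = 956916/397 - 154381/245117 = 234495089915/97311449 ≈ 2409.7)
(494261 + o)*(-178819 + C(Z)) = (494261 + 234495089915/97311449)*(-178819 + (249451 + 691*86)) = 48331749184104*(-178819 + (249451 + 59426))/97311449 = 48331749184104*(-178819 + 308877)/97311449 = (48331749184104/97311449)*130058 = 6285930635386198032/97311449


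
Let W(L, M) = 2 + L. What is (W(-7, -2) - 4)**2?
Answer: 81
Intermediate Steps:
(W(-7, -2) - 4)**2 = ((2 - 7) - 4)**2 = (-5 - 4)**2 = (-9)**2 = 81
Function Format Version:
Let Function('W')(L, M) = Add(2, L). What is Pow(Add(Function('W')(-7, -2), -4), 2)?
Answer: 81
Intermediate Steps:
Pow(Add(Function('W')(-7, -2), -4), 2) = Pow(Add(Add(2, -7), -4), 2) = Pow(Add(-5, -4), 2) = Pow(-9, 2) = 81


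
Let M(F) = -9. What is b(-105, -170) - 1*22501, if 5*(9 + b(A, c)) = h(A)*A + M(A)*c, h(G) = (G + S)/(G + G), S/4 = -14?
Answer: -222201/10 ≈ -22220.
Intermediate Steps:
S = -56 (S = 4*(-14) = -56)
h(G) = (-56 + G)/(2*G) (h(G) = (G - 56)/(G + G) = (-56 + G)/((2*G)) = (-56 + G)*(1/(2*G)) = (-56 + G)/(2*G))
b(A, c) = -73/5 - 9*c/5 + A/10 (b(A, c) = -9 + (((-56 + A)/(2*A))*A - 9*c)/5 = -9 + ((-28 + A/2) - 9*c)/5 = -9 + (-28 + A/2 - 9*c)/5 = -9 + (-28/5 - 9*c/5 + A/10) = -73/5 - 9*c/5 + A/10)
b(-105, -170) - 1*22501 = (-73/5 - 9/5*(-170) + (⅒)*(-105)) - 1*22501 = (-73/5 + 306 - 21/2) - 22501 = 2809/10 - 22501 = -222201/10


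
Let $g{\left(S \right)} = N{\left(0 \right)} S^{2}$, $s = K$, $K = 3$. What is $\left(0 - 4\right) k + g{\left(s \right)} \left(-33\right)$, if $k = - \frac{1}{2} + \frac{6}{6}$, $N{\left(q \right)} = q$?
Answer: $-2$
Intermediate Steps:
$k = \frac{1}{2}$ ($k = \left(-1\right) \frac{1}{2} + 6 \cdot \frac{1}{6} = - \frac{1}{2} + 1 = \frac{1}{2} \approx 0.5$)
$s = 3$
$g{\left(S \right)} = 0$ ($g{\left(S \right)} = 0 S^{2} = 0$)
$\left(0 - 4\right) k + g{\left(s \right)} \left(-33\right) = \left(0 - 4\right) \frac{1}{2} + 0 \left(-33\right) = \left(-4\right) \frac{1}{2} + 0 = -2 + 0 = -2$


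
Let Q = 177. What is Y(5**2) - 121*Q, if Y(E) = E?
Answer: -21392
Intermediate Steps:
Y(5**2) - 121*Q = 5**2 - 121*177 = 25 - 21417 = -21392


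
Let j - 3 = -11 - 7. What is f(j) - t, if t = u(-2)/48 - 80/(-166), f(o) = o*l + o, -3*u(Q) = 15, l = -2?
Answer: 58255/3984 ≈ 14.622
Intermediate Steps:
u(Q) = -5 (u(Q) = -⅓*15 = -5)
j = -15 (j = 3 + (-11 - 7) = 3 - 18 = -15)
f(o) = -o (f(o) = o*(-2) + o = -2*o + o = -o)
t = 1505/3984 (t = -5/48 - 80/(-166) = -5*1/48 - 80*(-1/166) = -5/48 + 40/83 = 1505/3984 ≈ 0.37776)
f(j) - t = -1*(-15) - 1*1505/3984 = 15 - 1505/3984 = 58255/3984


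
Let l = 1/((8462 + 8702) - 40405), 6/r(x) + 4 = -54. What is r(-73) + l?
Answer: -69752/673989 ≈ -0.10349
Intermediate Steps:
r(x) = -3/29 (r(x) = 6/(-4 - 54) = 6/(-58) = 6*(-1/58) = -3/29)
l = -1/23241 (l = 1/(17164 - 40405) = 1/(-23241) = -1/23241 ≈ -4.3027e-5)
r(-73) + l = -3/29 - 1/23241 = -69752/673989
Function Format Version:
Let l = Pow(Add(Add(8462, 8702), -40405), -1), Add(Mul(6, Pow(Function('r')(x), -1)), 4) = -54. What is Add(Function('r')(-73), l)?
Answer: Rational(-69752, 673989) ≈ -0.10349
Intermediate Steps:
Function('r')(x) = Rational(-3, 29) (Function('r')(x) = Mul(6, Pow(Add(-4, -54), -1)) = Mul(6, Pow(-58, -1)) = Mul(6, Rational(-1, 58)) = Rational(-3, 29))
l = Rational(-1, 23241) (l = Pow(Add(17164, -40405), -1) = Pow(-23241, -1) = Rational(-1, 23241) ≈ -4.3027e-5)
Add(Function('r')(-73), l) = Add(Rational(-3, 29), Rational(-1, 23241)) = Rational(-69752, 673989)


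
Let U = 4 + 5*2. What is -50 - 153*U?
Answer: -2192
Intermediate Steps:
U = 14 (U = 4 + 10 = 14)
-50 - 153*U = -50 - 153*14 = -50 - 2142 = -2192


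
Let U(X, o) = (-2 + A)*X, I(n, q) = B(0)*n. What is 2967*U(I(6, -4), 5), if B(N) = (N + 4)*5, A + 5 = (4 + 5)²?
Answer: 26346960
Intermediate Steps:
A = 76 (A = -5 + (4 + 5)² = -5 + 9² = -5 + 81 = 76)
B(N) = 20 + 5*N (B(N) = (4 + N)*5 = 20 + 5*N)
I(n, q) = 20*n (I(n, q) = (20 + 5*0)*n = (20 + 0)*n = 20*n)
U(X, o) = 74*X (U(X, o) = (-2 + 76)*X = 74*X)
2967*U(I(6, -4), 5) = 2967*(74*(20*6)) = 2967*(74*120) = 2967*8880 = 26346960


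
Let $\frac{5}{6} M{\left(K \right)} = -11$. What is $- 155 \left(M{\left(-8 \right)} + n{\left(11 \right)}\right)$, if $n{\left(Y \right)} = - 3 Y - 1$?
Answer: $7316$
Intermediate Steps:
$n{\left(Y \right)} = -1 - 3 Y$ ($n{\left(Y \right)} = - 3 Y - 1 = -1 - 3 Y$)
$M{\left(K \right)} = - \frac{66}{5}$ ($M{\left(K \right)} = \frac{6}{5} \left(-11\right) = - \frac{66}{5}$)
$- 155 \left(M{\left(-8 \right)} + n{\left(11 \right)}\right) = - 155 \left(- \frac{66}{5} - 34\right) = \left(-155\right) \left(- \frac{236}{5}\right) = 7316$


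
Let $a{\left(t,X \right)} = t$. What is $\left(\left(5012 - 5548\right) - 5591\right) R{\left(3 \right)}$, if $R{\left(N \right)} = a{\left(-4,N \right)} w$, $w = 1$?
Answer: $24508$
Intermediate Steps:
$R{\left(N \right)} = -4$ ($R{\left(N \right)} = \left(-4\right) 1 = -4$)
$\left(\left(5012 - 5548\right) - 5591\right) R{\left(3 \right)} = \left(\left(5012 - 5548\right) - 5591\right) \left(-4\right) = \left(-536 - 5591\right) \left(-4\right) = \left(-6127\right) \left(-4\right) = 24508$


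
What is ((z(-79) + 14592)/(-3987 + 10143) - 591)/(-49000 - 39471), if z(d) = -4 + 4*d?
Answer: 905981/136156869 ≈ 0.0066539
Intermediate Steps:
((z(-79) + 14592)/(-3987 + 10143) - 591)/(-49000 - 39471) = (((-4 + 4*(-79)) + 14592)/(-3987 + 10143) - 591)/(-49000 - 39471) = (((-4 - 316) + 14592)/6156 - 591)/(-88471) = ((-320 + 14592)*(1/6156) - 591)*(-1/88471) = (14272*(1/6156) - 591)*(-1/88471) = (3568/1539 - 591)*(-1/88471) = -905981/1539*(-1/88471) = 905981/136156869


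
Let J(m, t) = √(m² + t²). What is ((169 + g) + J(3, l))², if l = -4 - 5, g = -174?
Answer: 115 - 30*√10 ≈ 20.132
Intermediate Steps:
l = -9
((169 + g) + J(3, l))² = ((169 - 174) + √(3² + (-9)²))² = (-5 + √(9 + 81))² = (-5 + √90)² = (-5 + 3*√10)²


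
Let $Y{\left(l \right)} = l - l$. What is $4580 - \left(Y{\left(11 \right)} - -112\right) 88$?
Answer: $-5276$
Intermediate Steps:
$Y{\left(l \right)} = 0$
$4580 - \left(Y{\left(11 \right)} - -112\right) 88 = 4580 - \left(0 - -112\right) 88 = 4580 - \left(0 + 112\right) 88 = 4580 - 112 \cdot 88 = 4580 - 9856 = -5276$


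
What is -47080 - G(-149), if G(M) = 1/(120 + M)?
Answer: -1365319/29 ≈ -47080.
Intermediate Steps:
-47080 - G(-149) = -47080 - 1/(120 - 149) = -47080 - 1/(-29) = -47080 - 1*(-1/29) = -47080 + 1/29 = -1365319/29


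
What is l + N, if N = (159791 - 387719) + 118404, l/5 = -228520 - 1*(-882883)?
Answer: 3162291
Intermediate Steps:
l = 3271815 (l = 5*(-228520 - 1*(-882883)) = 5*(-228520 + 882883) = 5*654363 = 3271815)
N = -109524 (N = -227928 + 118404 = -109524)
l + N = 3271815 - 109524 = 3162291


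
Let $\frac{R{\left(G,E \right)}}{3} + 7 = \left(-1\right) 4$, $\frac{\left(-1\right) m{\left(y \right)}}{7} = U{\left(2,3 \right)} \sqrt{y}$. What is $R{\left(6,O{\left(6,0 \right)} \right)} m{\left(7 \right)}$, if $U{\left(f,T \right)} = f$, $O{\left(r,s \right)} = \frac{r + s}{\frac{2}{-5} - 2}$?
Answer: $462 \sqrt{7} \approx 1222.3$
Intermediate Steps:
$O{\left(r,s \right)} = - \frac{5 r}{12} - \frac{5 s}{12}$ ($O{\left(r,s \right)} = \frac{r + s}{2 \left(- \frac{1}{5}\right) - 2} = \frac{r + s}{- \frac{2}{5} - 2} = \frac{r + s}{- \frac{12}{5}} = \left(r + s\right) \left(- \frac{5}{12}\right) = - \frac{5 r}{12} - \frac{5 s}{12}$)
$m{\left(y \right)} = - 14 \sqrt{y}$ ($m{\left(y \right)} = - 7 \cdot 2 \sqrt{y} = - 14 \sqrt{y}$)
$R{\left(G,E \right)} = -33$ ($R{\left(G,E \right)} = -21 + 3 \left(\left(-1\right) 4\right) = -21 + 3 \left(-4\right) = -21 - 12 = -33$)
$R{\left(6,O{\left(6,0 \right)} \right)} m{\left(7 \right)} = - 33 \left(- 14 \sqrt{7}\right) = 462 \sqrt{7}$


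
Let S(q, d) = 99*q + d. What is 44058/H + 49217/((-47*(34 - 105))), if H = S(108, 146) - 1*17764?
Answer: 96927698/11556031 ≈ 8.3876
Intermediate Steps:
S(q, d) = d + 99*q
H = -6926 (H = (146 + 99*108) - 1*17764 = (146 + 10692) - 17764 = 10838 - 17764 = -6926)
44058/H + 49217/((-47*(34 - 105))) = 44058/(-6926) + 49217/((-47*(34 - 105))) = 44058*(-1/6926) + 49217/((-47*(-71))) = -22029/3463 + 49217/3337 = 96927698/11556031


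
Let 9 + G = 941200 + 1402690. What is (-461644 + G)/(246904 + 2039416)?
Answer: 1882237/2286320 ≈ 0.82326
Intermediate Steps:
G = 2343881 (G = -9 + (941200 + 1402690) = -9 + 2343890 = 2343881)
(-461644 + G)/(246904 + 2039416) = (-461644 + 2343881)/(246904 + 2039416) = 1882237/2286320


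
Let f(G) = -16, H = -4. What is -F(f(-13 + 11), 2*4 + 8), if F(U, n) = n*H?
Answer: 64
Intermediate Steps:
F(U, n) = -4*n (F(U, n) = n*(-4) = -4*n)
-F(f(-13 + 11), 2*4 + 8) = -(-4)*(2*4 + 8) = -(-4)*(8 + 8) = -(-4)*16 = -1*(-64) = 64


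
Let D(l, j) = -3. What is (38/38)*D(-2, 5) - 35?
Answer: -38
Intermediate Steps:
(38/38)*D(-2, 5) - 35 = (38/38)*(-3) - 35 = (38*(1/38))*(-3) - 35 = 1*(-3) - 35 = -3 - 35 = -38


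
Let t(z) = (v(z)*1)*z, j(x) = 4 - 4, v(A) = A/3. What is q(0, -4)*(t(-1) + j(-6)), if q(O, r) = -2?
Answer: -2/3 ≈ -0.66667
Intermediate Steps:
v(A) = A/3 (v(A) = A*(1/3) = A/3)
j(x) = 0
t(z) = z**2/3 (t(z) = ((z/3)*1)*z = (z/3)*z = z**2/3)
q(0, -4)*(t(-1) + j(-6)) = -2*((1/3)*(-1)**2 + 0) = -2*((1/3)*1 + 0) = -2*(1/3 + 0) = -2*1/3 = -2/3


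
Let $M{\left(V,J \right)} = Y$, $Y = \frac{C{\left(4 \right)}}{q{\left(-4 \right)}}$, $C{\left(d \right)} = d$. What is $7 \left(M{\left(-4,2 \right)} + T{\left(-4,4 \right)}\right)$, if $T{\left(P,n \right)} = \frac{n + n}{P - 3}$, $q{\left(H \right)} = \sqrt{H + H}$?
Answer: $-8 - 7 i \sqrt{2} \approx -8.0 - 9.8995 i$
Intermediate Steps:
$q{\left(H \right)} = \sqrt{2} \sqrt{H}$ ($q{\left(H \right)} = \sqrt{2 H} = \sqrt{2} \sqrt{H}$)
$T{\left(P,n \right)} = \frac{2 n}{-3 + P}$
$Y = - i \sqrt{2}$ ($Y = \frac{4}{\sqrt{2} \sqrt{-4}} = \frac{4}{\sqrt{2} \cdot 2 i} = \frac{4}{2 i \sqrt{2}} = 4 \left(- \frac{i \sqrt{2}}{4}\right) = - i \sqrt{2} \approx - 1.4142 i$)
$M{\left(V,J \right)} = - i \sqrt{2}$
$7 \left(M{\left(-4,2 \right)} + T{\left(-4,4 \right)}\right) = 7 \left(- i \sqrt{2} + 2 \cdot 4 \frac{1}{-3 - 4}\right) = 7 \left(- i \sqrt{2} + 2 \cdot 4 \frac{1}{-7}\right) = 7 \left(- i \sqrt{2} + 2 \cdot 4 \left(- \frac{1}{7}\right)\right) = 7 \left(- i \sqrt{2} - \frac{8}{7}\right) = 7 \left(- \frac{8}{7} - i \sqrt{2}\right) = -8 - 7 i \sqrt{2}$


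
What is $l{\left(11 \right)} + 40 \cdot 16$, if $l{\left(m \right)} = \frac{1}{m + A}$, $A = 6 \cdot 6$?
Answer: $\frac{30081}{47} \approx 640.02$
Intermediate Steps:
$A = 36$
$l{\left(m \right)} = \frac{1}{36 + m}$ ($l{\left(m \right)} = \frac{1}{m + 36} = \frac{1}{36 + m}$)
$l{\left(11 \right)} + 40 \cdot 16 = \frac{1}{36 + 11} + 40 \cdot 16 = \frac{1}{47} + 640 = \frac{30081}{47}$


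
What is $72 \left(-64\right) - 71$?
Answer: $-4679$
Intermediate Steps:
$72 \left(-64\right) - 71 = -4608 + \left(-72 + 1\right) = -4608 - 71 = -4679$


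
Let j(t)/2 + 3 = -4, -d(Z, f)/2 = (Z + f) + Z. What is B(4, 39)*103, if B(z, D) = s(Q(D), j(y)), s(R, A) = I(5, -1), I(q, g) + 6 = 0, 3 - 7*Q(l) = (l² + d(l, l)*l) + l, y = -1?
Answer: -618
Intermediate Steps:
d(Z, f) = -4*Z - 2*f (d(Z, f) = -2*((Z + f) + Z) = -2*(f + 2*Z) = -4*Z - 2*f)
Q(l) = 3/7 - l/7 + 5*l²/7 (Q(l) = 3/7 - ((l² + (-4*l - 2*l)*l) + l)/7 = 3/7 - ((l² + (-6*l)*l) + l)/7 = 3/7 - ((l² - 6*l²) + l)/7 = 3/7 - (-5*l² + l)/7 = 3/7 - (l - 5*l²)/7 = 3/7 + (-l/7 + 5*l²/7) = 3/7 - l/7 + 5*l²/7)
j(t) = -14 (j(t) = -6 + 2*(-4) = -6 - 8 = -14)
I(q, g) = -6 (I(q, g) = -6 + 0 = -6)
s(R, A) = -6
B(z, D) = -6
B(4, 39)*103 = -6*103 = -618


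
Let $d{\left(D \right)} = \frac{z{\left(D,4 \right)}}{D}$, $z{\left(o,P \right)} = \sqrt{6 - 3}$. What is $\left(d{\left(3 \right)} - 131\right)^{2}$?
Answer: $\frac{\left(393 - \sqrt{3}\right)^{2}}{9} \approx 17010.0$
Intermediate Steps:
$z{\left(o,P \right)} = \sqrt{3}$
$d{\left(D \right)} = \frac{\sqrt{3}}{D}$
$\left(d{\left(3 \right)} - 131\right)^{2} = \left(\frac{\sqrt{3}}{3} - 131\right)^{2} = \left(-131 + \frac{\sqrt{3}}{3}\right)^{2}$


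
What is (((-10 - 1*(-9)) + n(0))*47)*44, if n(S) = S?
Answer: -2068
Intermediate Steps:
(((-10 - 1*(-9)) + n(0))*47)*44 = (((-10 - 1*(-9)) + 0)*47)*44 = (((-10 + 9) + 0)*47)*44 = ((-1 + 0)*47)*44 = -1*47*44 = -47*44 = -2068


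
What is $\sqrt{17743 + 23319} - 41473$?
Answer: $-41473 + 7 \sqrt{838} \approx -41270.0$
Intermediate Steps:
$\sqrt{17743 + 23319} - 41473 = \sqrt{41062} - 41473 = 7 \sqrt{838} - 41473 = -41473 + 7 \sqrt{838}$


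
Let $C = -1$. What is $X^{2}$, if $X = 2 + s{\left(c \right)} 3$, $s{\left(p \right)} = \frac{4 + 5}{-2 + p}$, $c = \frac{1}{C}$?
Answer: $49$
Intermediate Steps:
$c = -1$ ($c = \frac{1}{-1} = -1$)
$s{\left(p \right)} = \frac{9}{-2 + p}$
$X = -7$ ($X = 2 + \frac{9}{-2 - 1} \cdot 3 = 2 + \frac{9}{-3} \cdot 3 = 2 + 9 \left(- \frac{1}{3}\right) 3 = 2 - 9 = -7$)
$X^{2} = \left(-7\right)^{2} = 49$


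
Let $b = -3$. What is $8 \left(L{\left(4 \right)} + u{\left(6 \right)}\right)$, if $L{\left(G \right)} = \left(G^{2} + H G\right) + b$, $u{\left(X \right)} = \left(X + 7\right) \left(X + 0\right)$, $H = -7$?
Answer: $504$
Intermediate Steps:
$u{\left(X \right)} = X \left(7 + X\right)$ ($u{\left(X \right)} = \left(7 + X\right) X = X \left(7 + X\right)$)
$L{\left(G \right)} = -3 + G^{2} - 7 G$ ($L{\left(G \right)} = \left(G^{2} - 7 G\right) - 3 = -3 + G^{2} - 7 G$)
$8 \left(L{\left(4 \right)} + u{\left(6 \right)}\right) = 8 \left(\left(-3 + 4^{2} - 28\right) + 6 \left(7 + 6\right)\right) = 8 \left(\left(-3 + 16 - 28\right) + 6 \cdot 13\right) = 8 \left(-15 + 78\right) = 8 \cdot 63 = 504$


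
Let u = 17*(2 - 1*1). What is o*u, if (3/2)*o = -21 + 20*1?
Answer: -34/3 ≈ -11.333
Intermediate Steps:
o = -⅔ (o = 2*(-21 + 20*1)/3 = 2*(-21 + 20)/3 = (⅔)*(-1) = -⅔ ≈ -0.66667)
u = 17 (u = 17*(2 - 1) = 17*1 = 17)
o*u = -⅔*17 = -34/3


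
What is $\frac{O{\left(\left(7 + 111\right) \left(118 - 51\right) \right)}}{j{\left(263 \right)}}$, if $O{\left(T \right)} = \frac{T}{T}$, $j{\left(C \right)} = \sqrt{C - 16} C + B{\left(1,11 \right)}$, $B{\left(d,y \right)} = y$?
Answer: $- \frac{11}{17084622} + \frac{263 \sqrt{247}}{17084622} \approx 0.00024129$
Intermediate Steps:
$j{\left(C \right)} = 11 + C \sqrt{-16 + C}$ ($j{\left(C \right)} = \sqrt{C - 16} C + 11 = \sqrt{-16 + C} C + 11 = C \sqrt{-16 + C} + 11 = 11 + C \sqrt{-16 + C}$)
$O{\left(T \right)} = 1$
$\frac{O{\left(\left(7 + 111\right) \left(118 - 51\right) \right)}}{j{\left(263 \right)}} = 1 \frac{1}{11 + 263 \sqrt{-16 + 263}} = 1 \frac{1}{11 + 263 \sqrt{247}} = \frac{1}{11 + 263 \sqrt{247}}$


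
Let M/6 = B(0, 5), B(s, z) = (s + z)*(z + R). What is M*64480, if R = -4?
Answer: 1934400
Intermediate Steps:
B(s, z) = (-4 + z)*(s + z) (B(s, z) = (s + z)*(z - 4) = (s + z)*(-4 + z) = (-4 + z)*(s + z))
M = 30 (M = 6*(5² - 4*0 - 4*5 + 0*5) = 6*(25 + 0 - 20 + 0) = 6*5 = 30)
M*64480 = 30*64480 = 1934400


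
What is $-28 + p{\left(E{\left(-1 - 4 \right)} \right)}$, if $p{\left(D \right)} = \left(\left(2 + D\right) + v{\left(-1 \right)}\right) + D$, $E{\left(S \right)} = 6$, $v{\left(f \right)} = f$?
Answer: $-15$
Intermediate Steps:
$p{\left(D \right)} = 1 + 2 D$ ($p{\left(D \right)} = \left(\left(2 + D\right) - 1\right) + D = \left(1 + D\right) + D = 1 + 2 D$)
$-28 + p{\left(E{\left(-1 - 4 \right)} \right)} = -28 + \left(1 + 2 \cdot 6\right) = -28 + \left(1 + 12\right) = -28 + 13 = -15$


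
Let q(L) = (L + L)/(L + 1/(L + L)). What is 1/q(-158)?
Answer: 49929/99856 ≈ 0.50001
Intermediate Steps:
q(L) = 2*L/(L + 1/(2*L)) (q(L) = (2*L)/(L + 1/(2*L)) = 2*L/(L + 1/(2*L)))
1/q(-158) = 1/(4*(-158)²/(1 + 2*(-158)²)) = 1/(4*24964/(1 + 2*24964)) = 1/(4*24964/(1 + 49928)) = 1/(4*24964/49929) = 1/(4*24964*(1/49929)) = 1/(99856/49929) = 49929/99856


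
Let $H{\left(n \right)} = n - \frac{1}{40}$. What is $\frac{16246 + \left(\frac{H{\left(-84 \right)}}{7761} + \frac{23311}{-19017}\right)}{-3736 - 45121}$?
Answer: $- \frac{31967731305701}{96144672120120} \approx -0.3325$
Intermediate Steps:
$H{\left(n \right)} = - \frac{1}{40} + n$ ($H{\left(n \right)} = n - \frac{1}{40} = - \frac{1}{40} + n$)
$\frac{16246 + \left(\frac{H{\left(-84 \right)}}{7761} + \frac{23311}{-19017}\right)}{-3736 - 45121} = \frac{16246 + \left(\frac{- \frac{1}{40} - 84}{7761} + \frac{23311}{-19017}\right)}{-3736 - 45121} = \frac{16246 + \left(\left(- \frac{3361}{40}\right) \frac{1}{7761} + 23311 \left(- \frac{1}{19017}\right)\right)}{-48857} = \left(16246 - \frac{2433527659}{1967879160}\right) \left(- \frac{1}{48857}\right) = \frac{31967731305701}{1967879160} \left(- \frac{1}{48857}\right) = - \frac{31967731305701}{96144672120120}$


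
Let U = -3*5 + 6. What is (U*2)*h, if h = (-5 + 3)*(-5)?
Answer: -180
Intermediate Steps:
U = -9 (U = -15 + 6 = -9)
h = 10 (h = -2*(-5) = 10)
(U*2)*h = -9*2*10 = -18*10 = -180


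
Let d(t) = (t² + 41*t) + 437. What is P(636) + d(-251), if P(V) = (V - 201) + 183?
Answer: 53765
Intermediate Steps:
P(V) = -18 + V (P(V) = (-201 + V) + 183 = -18 + V)
d(t) = 437 + t² + 41*t
P(636) + d(-251) = (-18 + 636) + (437 + (-251)² + 41*(-251)) = 618 + (437 + 63001 - 10291) = 618 + 53147 = 53765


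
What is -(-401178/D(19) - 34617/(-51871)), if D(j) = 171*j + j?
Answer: 10348187841/84757214 ≈ 122.09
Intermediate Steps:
D(j) = 172*j
-(-401178/D(19) - 34617/(-51871)) = -(-401178/(172*19) - 34617/(-51871)) = -(-401178/3268 - 34617*(-1/51871)) = -(-401178*1/3268 + 34617/51871) = -(-200589/1634 + 34617/51871) = -1*(-10348187841/84757214) = 10348187841/84757214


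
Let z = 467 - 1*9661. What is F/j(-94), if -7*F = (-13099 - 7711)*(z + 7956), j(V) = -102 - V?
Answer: 6440695/14 ≈ 4.6005e+5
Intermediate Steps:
z = -9194 (z = 467 - 9661 = -9194)
F = -25762780/7 (F = -(-13099 - 7711)*(-9194 + 7956)/7 = -(-20810)*(-1238)/7 = -⅐*25762780 = -25762780/7 ≈ -3.6804e+6)
F/j(-94) = -25762780/(7*(-102 - 1*(-94))) = -25762780/(7*(-102 + 94)) = -25762780/7/(-8) = -25762780/7*(-⅛) = 6440695/14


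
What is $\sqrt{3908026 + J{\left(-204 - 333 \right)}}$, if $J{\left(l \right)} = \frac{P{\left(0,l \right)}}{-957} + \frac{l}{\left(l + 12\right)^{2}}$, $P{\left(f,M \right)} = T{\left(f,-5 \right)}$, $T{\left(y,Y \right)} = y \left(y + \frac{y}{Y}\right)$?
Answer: $\frac{11 \sqrt{8902063353}}{525} \approx 1976.9$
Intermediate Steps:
$P{\left(f,M \right)} = \frac{4 f^{2}}{5}$ ($P{\left(f,M \right)} = \frac{f^{2} \left(1 - 5\right)}{-5} = \left(- \frac{1}{5}\right) f^{2} \left(-4\right) = \frac{4 f^{2}}{5}$)
$J{\left(l \right)} = \frac{l}{\left(12 + l\right)^{2}}$ ($J{\left(l \right)} = \frac{\frac{4}{5} \cdot 0^{2}}{-957} + \frac{l}{\left(l + 12\right)^{2}} = \frac{4}{5} \cdot 0 \left(- \frac{1}{957}\right) + \frac{l}{\left(12 + l\right)^{2}} = 0 \left(- \frac{1}{957}\right) + \frac{l}{\left(12 + l\right)^{2}} = 0 + \frac{l}{\left(12 + l\right)^{2}} = \frac{l}{\left(12 + l\right)^{2}}$)
$\sqrt{3908026 + J{\left(-204 - 333 \right)}} = \sqrt{3908026 + \frac{-204 - 333}{\left(12 - 537\right)^{2}}} = \sqrt{3908026 - \frac{537}{\left(12 - 537\right)^{2}}} = \sqrt{3908026 - \frac{537}{275625}} = \sqrt{3908026 - \frac{179}{91875}} = \sqrt{\frac{359049888571}{91875}} = \frac{11 \sqrt{8902063353}}{525}$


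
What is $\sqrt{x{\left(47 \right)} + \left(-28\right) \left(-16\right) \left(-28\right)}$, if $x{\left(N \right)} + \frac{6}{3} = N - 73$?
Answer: $2 i \sqrt{3143} \approx 112.12 i$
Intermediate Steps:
$x{\left(N \right)} = -75 + N$ ($x{\left(N \right)} = -2 + \left(N - 73\right) = -2 + \left(-73 + N\right) = -75 + N$)
$\sqrt{x{\left(47 \right)} + \left(-28\right) \left(-16\right) \left(-28\right)} = \sqrt{\left(-75 + 47\right) + \left(-28\right) \left(-16\right) \left(-28\right)} = \sqrt{-28 + 448 \left(-28\right)} = \sqrt{-28 - 12544} = \sqrt{-12572} = 2 i \sqrt{3143}$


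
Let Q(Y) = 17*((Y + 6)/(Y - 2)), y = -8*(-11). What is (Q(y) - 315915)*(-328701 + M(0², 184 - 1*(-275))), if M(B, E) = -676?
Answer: 4474107630842/43 ≈ 1.0405e+11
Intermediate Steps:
y = 88
Q(Y) = 17*(6 + Y)/(-2 + Y) (Q(Y) = 17*((6 + Y)/(-2 + Y)) = 17*(6 + Y)/(-2 + Y))
(Q(y) - 315915)*(-328701 + M(0², 184 - 1*(-275))) = (17*(6 + 88)/(-2 + 88) - 315915)*(-328701 - 676) = (17*94/86 - 315915)*(-329377) = (17*(1/86)*94 - 315915)*(-329377) = (799/43 - 315915)*(-329377) = -13583546/43*(-329377) = 4474107630842/43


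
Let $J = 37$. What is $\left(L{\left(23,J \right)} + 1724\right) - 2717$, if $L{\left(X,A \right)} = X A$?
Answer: $-142$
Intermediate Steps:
$L{\left(X,A \right)} = A X$
$\left(L{\left(23,J \right)} + 1724\right) - 2717 = \left(37 \cdot 23 + 1724\right) - 2717 = \left(851 + 1724\right) - 2717 = 2575 - 2717 = -142$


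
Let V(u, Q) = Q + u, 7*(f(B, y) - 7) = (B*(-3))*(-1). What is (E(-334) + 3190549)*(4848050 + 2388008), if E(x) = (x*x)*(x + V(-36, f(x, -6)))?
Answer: -2698391623065770/7 ≈ -3.8548e+14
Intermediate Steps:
f(B, y) = 7 + 3*B/7 (f(B, y) = 7 + ((B*(-3))*(-1))/7 = 7 + (-3*B*(-1))/7 = 7 + (3*B)/7 = 7 + 3*B/7)
E(x) = x**2*(-29 + 10*x/7) (E(x) = (x*x)*(x + ((7 + 3*x/7) - 36)) = x**2*(x + (-29 + 3*x/7)) = x**2*(-29 + 10*x/7))
(E(-334) + 3190549)*(4848050 + 2388008) = ((1/7)*(-334)**2*(-203 + 10*(-334)) + 3190549)*(4848050 + 2388008) = ((1/7)*111556*(-203 - 3340) + 3190549)*7236058 = ((1/7)*111556*(-3543) + 3190549)*7236058 = (-395242908/7 + 3190549)*7236058 = -372909065/7*7236058 = -2698391623065770/7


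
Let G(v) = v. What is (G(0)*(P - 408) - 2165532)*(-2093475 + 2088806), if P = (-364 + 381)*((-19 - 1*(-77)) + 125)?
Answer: 10110868908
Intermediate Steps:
P = 3111 (P = 17*((-19 + 77) + 125) = 17*(58 + 125) = 17*183 = 3111)
(G(0)*(P - 408) - 2165532)*(-2093475 + 2088806) = (0*(3111 - 408) - 2165532)*(-2093475 + 2088806) = (0*2703 - 2165532)*(-4669) = (0 - 2165532)*(-4669) = -2165532*(-4669) = 10110868908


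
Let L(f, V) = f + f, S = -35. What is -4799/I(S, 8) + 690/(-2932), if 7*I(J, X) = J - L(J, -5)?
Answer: -7037059/7330 ≈ -960.04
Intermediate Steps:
L(f, V) = 2*f
I(J, X) = -J/7 (I(J, X) = (J - 2*J)/7 = (-J)/7 = -J/7)
-4799/I(S, 8) + 690/(-2932) = -4799/((-1/7*(-35))) + 690/(-2932) = -4799/5 + 690*(-1/2932) = -4799*1/5 - 345/1466 = -4799/5 - 345/1466 = -7037059/7330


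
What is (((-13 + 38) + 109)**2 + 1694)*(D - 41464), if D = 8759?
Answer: -642653250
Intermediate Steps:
(((-13 + 38) + 109)**2 + 1694)*(D - 41464) = (((-13 + 38) + 109)**2 + 1694)*(8759 - 41464) = ((25 + 109)**2 + 1694)*(-32705) = (134**2 + 1694)*(-32705) = (17956 + 1694)*(-32705) = 19650*(-32705) = -642653250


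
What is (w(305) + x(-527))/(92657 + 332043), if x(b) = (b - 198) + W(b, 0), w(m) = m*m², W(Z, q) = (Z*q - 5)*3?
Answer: 5674377/84940 ≈ 66.805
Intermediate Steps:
W(Z, q) = -15 + 3*Z*q (W(Z, q) = (-5 + Z*q)*3 = -15 + 3*Z*q)
w(m) = m³
x(b) = -213 + b (x(b) = (b - 198) + (-15 + 3*b*0) = (-198 + b) + (-15 + 0) = (-198 + b) - 15 = -213 + b)
(w(305) + x(-527))/(92657 + 332043) = (305³ + (-213 - 527))/(92657 + 332043) = (28372625 - 740)/424700 = 28371885*(1/424700) = 5674377/84940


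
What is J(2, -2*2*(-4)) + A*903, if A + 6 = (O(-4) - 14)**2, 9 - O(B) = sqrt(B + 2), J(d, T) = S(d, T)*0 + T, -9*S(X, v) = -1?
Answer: 15367 + 9030*I*sqrt(2) ≈ 15367.0 + 12770.0*I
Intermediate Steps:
S(X, v) = 1/9 (S(X, v) = -1/9*(-1) = 1/9)
J(d, T) = T (J(d, T) = (1/9)*0 + T = 0 + T = T)
O(B) = 9 - sqrt(2 + B) (O(B) = 9 - sqrt(B + 2) = 9 - sqrt(2 + B))
A = -6 + (-5 - I*sqrt(2))**2 (A = -6 + ((9 - sqrt(2 - 4)) - 14)**2 = -6 + ((9 - sqrt(-2)) - 14)**2 = -6 + ((9 - I*sqrt(2)) - 14)**2 = -6 + (-5 - I*sqrt(2))**2 ≈ 17.0 + 14.142*I)
J(2, -2*2*(-4)) + A*903 = -2*2*(-4) + (17 + 10*I*sqrt(2))*903 = -4*(-4) + (15351 + 9030*I*sqrt(2)) = 16 + (15351 + 9030*I*sqrt(2)) = 15367 + 9030*I*sqrt(2)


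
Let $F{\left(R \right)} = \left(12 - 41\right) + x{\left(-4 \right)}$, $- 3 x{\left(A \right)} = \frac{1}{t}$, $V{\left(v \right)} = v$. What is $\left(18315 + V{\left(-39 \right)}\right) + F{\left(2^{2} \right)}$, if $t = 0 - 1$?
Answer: $\frac{54742}{3} \approx 18247.0$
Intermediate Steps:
$t = -1$ ($t = 0 - 1 = -1$)
$x{\left(A \right)} = \frac{1}{3}$ ($x{\left(A \right)} = - \frac{1}{3 \left(-1\right)} = \left(- \frac{1}{3}\right) \left(-1\right) = \frac{1}{3}$)
$F{\left(R \right)} = - \frac{86}{3}$ ($F{\left(R \right)} = \left(12 - 41\right) + \frac{1}{3} = -29 + \frac{1}{3} = - \frac{86}{3}$)
$\left(18315 + V{\left(-39 \right)}\right) + F{\left(2^{2} \right)} = \left(18315 - 39\right) - \frac{86}{3} = 18276 - \frac{86}{3} = \frac{54742}{3}$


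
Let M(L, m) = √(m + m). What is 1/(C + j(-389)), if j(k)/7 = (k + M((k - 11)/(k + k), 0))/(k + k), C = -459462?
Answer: -2/918917 ≈ -2.1765e-6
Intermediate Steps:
M(L, m) = √2*√m (M(L, m) = √(2*m) = √2*√m)
j(k) = 7/2 (j(k) = 7*((k + √2*√0)/(k + k)) = 7*((k + √2*0)/((2*k))) = 7*((k + 0)*(1/(2*k))) = 7*(k*(1/(2*k))) = 7*(½) = 7/2)
1/(C + j(-389)) = 1/(-459462 + 7/2) = 1/(-918917/2) = -2/918917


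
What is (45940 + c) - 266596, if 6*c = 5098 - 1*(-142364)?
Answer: -196079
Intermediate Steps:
c = 24577 (c = (5098 - 1*(-142364))/6 = (5098 + 142364)/6 = (⅙)*147462 = 24577)
(45940 + c) - 266596 = (45940 + 24577) - 266596 = 70517 - 266596 = -196079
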